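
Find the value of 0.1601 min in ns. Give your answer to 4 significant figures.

9.606 × 10^9 nanoseconds

1 minute = 6.00000 × 10^10 nanoseconds.
0.1601 × 6.00000 × 10^10 ≈ 9.606 × 10^9 ns.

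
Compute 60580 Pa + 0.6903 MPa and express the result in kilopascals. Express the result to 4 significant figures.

750.9 kilopascals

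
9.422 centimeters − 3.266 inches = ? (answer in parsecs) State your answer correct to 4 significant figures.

3.650e-19 pc

9.422 cm = 3.05346e-18 pc and 3.266 in = 2.68843e-18 pc.
3.05346e-18 − 2.68843e-18 ≈ 3.650e-19 pc.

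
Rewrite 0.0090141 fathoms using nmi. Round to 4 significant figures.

8.901 × 10^-6 nmi

1 fathom = 0.000987473 nautical miles.
Then 0.0090141 × 0.000987473 ≈ 8.901 × 10^-6 nmi.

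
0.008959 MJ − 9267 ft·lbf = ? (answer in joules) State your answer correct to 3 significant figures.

0.008959 MJ = 8959.00 J and 9267 ft·lbf = 12564.4 J.
8959.00 − 12564.4 ≈ -3610 J.

-3610 joules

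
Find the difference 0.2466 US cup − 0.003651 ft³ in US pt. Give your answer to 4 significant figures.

-0.09519 US pints

0.2466 US cup = 0.123300 US pt and 0.003651 ft³ = 0.218491 US pt.
0.123300 − 0.218491 ≈ -0.09519 US pt.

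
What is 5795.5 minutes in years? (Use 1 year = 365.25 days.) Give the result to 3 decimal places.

1 min = 1.90129e-6 years.
5795.5 × 1.90129e-6 ≈ 0.011 yr.

0.011 years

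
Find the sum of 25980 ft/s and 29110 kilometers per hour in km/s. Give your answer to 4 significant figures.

16.00 kilometers per second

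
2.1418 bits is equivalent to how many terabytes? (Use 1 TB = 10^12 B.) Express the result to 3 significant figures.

2.68 × 10^-13 terabytes

1 bit = 1.25000 × 10^-13 TB.
Thus 2.1418 × 1.25000 × 10^-13 ≈ 2.68 × 10^-13 TB.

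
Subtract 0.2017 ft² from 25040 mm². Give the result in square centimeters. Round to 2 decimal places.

25040 mm² = 250.4000 cm² and 0.2017 ft² = 187.3854 cm².
250.4000 − 187.3854 ≈ 63.01 cm².

63.01 square centimeters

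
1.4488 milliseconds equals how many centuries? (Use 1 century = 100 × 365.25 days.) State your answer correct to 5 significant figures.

1 millisecond = 3.16881e-13 centuries.
Thus 1.4488 × 3.16881e-13 ≈ 4.5910e-13 century.

4.5910e-13 century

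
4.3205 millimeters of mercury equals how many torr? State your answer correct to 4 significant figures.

4.321 torr

1 mmHg = 1.0000001 torr.
Then 4.3205 × 1.0000001 ≈ 4.321 torr.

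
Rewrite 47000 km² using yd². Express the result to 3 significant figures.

5.62e+10 square yards

1 square kilometer = 1.19599e+6 square yards.
47000 × 1.19599e+6 ≈ 5.62e+10 yd².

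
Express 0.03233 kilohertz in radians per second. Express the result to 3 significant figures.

203 rad/s

1 kilohertz = 6283.19 rad/s.
Then 0.03233 × 6283.19 ≈ 203 rad/s.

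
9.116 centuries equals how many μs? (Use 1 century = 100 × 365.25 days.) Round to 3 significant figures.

2.88e+16 microseconds

1 century = 3.15576e+15 μs.
Thus 9.116 × 3.15576e+15 ≈ 2.88e+16 μs.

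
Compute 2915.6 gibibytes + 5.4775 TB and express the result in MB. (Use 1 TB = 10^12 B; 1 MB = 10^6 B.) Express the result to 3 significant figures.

2915.6 GiB = 3.13060e+6 MB and 5.4775 TB = 5.47750e+6 MB.
3.13060e+6 + 5.47750e+6 ≈ 8.61e+6 MB.

8.61e+6 megabytes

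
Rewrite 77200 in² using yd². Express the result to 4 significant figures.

1 square inch = 0.000771605 yd².
Thus 77200 × 0.000771605 ≈ 59.57 yd².

59.57 yd²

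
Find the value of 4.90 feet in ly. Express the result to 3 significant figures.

1.58 × 10^-16 ly

1 ft = 3.22174 × 10^-17 ly.
Thus 4.90 × 3.22174 × 10^-17 ≈ 1.58 × 10^-16 ly.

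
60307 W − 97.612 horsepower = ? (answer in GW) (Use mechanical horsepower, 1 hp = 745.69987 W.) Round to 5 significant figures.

60307 W = 6.03070e-5 GW and 97.612 hp = 7.27893e-5 GW.
6.03070e-5 − 7.27893e-5 ≈ -1.2482e-5 GW.

-1.2482e-5 GW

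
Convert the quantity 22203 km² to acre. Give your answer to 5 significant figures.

1 square kilometer = 247.105 acre.
So 22203 × 247.105 ≈ 5.4865 × 10^6 acre.

5.4865 × 10^6 acres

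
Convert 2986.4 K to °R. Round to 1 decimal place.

°R = K × 9/5.
Applying the formula gives 5375.5 °R.

5375.5 °R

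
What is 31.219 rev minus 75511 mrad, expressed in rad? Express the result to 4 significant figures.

31.219 rev = 196.155 rad and 75511 mrad = 75.5110 rad.
196.155 − 75.5110 ≈ 120.6 rad.

120.6 rad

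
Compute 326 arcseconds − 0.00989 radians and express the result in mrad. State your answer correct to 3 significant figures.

-8.31 mrad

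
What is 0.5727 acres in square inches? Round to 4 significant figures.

1 acre = 6.27264e+6 in².
Thus 0.5727 × 6.27264e+6 ≈ 3.592e+6 in².

3.592e+6 in²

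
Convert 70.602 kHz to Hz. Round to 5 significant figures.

70602 Hz

1 kHz = 1000.00 Hz.
Thus 70.602 × 1000.00 ≈ 70602 Hz.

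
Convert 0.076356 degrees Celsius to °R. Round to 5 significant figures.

491.81 degrees Rankine

°R = (°C + 273.15) × 9/5.
Applying the formula gives 491.81 °R.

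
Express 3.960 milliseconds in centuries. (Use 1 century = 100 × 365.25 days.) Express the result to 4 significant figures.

1.255e-12 centuries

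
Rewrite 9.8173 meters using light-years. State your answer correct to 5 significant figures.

1.0377e-15 ly

1 meter = 1.05700e-16 light-years.
9.8173 × 1.05700e-16 ≈ 1.0377e-15 ly.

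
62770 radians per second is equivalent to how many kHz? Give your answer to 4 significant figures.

9.990 kHz

1 rad/s = 0.000159155 kilohertz.
Thus 62770 × 0.000159155 ≈ 9.990 kHz.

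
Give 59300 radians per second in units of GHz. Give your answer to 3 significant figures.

9.44e-6 GHz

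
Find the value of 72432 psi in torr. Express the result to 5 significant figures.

1 psi = 51.7149 torr.
72432 × 51.7149 ≈ 3.7458e+6 torr.

3.7458e+6 torr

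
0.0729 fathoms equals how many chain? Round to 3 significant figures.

0.00663 chains

1 fathom = 0.0909091 chain.
Then 0.0729 × 0.0909091 ≈ 0.00663 chain.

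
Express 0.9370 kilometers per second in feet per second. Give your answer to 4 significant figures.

3074 ft/s

1 kilometer per second = 3280.84 feet per second.
So 0.9370 × 3280.84 ≈ 3074 ft/s.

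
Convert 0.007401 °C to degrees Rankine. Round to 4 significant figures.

°R = (°C + 273.15) × 9/5.
Applying the formula gives 491.7 °R.

491.7 degrees Rankine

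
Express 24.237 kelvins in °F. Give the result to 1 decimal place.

K = (°F + 459.67) × 5/9.
Applying the formula gives -416.0 °F.

-416.0 °F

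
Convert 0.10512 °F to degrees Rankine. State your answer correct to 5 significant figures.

459.78 °R

°R = °F + 459.67.
Applying the formula gives 459.78 °R.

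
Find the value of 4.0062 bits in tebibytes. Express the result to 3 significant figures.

4.55 × 10^-13 tebibytes

1 bit = 1.13687 × 10^-13 TiB.
So 4.0062 × 1.13687 × 10^-13 ≈ 4.55 × 10^-13 TiB.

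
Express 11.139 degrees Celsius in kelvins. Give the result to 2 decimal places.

K = °C + 273.15.
Applying the formula gives 284.29 K.

284.29 K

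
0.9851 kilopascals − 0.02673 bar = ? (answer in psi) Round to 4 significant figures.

-0.2448 psi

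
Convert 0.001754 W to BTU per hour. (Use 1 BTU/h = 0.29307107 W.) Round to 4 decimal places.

1 watt = 3.41214 BTU per hour.
So 0.001754 × 3.41214 ≈ 0.0060 BTU/h.

0.0060 BTU/h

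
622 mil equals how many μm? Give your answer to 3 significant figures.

1 mil = 25.4000 μm.
So 622 × 25.4000 ≈ 15800 μm.

15800 μm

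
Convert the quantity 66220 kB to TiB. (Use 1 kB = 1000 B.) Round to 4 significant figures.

6.023e-5 TiB

1 kB = 9.09495e-10 tebibytes.
Thus 66220 × 9.09495e-10 ≈ 6.023e-5 TiB.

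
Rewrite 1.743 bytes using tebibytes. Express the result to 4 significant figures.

1.585e-12 tebibytes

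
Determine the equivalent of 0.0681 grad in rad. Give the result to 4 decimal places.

1 grad = 0.0157080 radians.
So 0.0681 × 0.0157080 ≈ 0.0011 rad.

0.0011 radians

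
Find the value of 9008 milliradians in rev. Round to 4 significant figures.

1.434 revolutions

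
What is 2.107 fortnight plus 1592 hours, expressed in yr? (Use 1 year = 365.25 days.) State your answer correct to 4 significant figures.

0.2624 years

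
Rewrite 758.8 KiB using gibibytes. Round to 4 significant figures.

0.0007236 GiB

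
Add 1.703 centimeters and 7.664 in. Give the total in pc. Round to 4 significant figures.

1.703 cm = 5.51905 × 10^-19 pc and 7.664 in = 6.30868 × 10^-18 pc.
5.51905 × 10^-19 + 6.30868 × 10^-18 ≈ 6.861 × 10^-18 pc.

6.861 × 10^-18 pc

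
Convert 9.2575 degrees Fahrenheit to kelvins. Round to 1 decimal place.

K = (°F + 459.67) × 5/9.
Applying the formula gives 260.5 K.

260.5 K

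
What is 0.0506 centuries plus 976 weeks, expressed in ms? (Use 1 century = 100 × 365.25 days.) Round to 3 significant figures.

7.50e+11 milliseconds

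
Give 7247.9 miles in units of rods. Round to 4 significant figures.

2.319e+6 rods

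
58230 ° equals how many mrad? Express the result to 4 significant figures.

1 ° = 17.4533 mrad.
So 58230 × 17.4533 ≈ 1.016e+6 mrad.

1.016e+6 mrad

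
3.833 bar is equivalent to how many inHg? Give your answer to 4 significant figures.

113.2 inHg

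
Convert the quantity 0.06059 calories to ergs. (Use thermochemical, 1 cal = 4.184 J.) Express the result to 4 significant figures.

2.535 × 10^6 erg

1 calorie = 4.18400 × 10^7 erg.
So 0.06059 × 4.18400 × 10^7 ≈ 2.535 × 10^6 erg.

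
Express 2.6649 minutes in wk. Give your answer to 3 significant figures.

1 min = 9.92063e-5 wk.
Then 2.6649 × 9.92063e-5 ≈ 0.000264 wk.

0.000264 weeks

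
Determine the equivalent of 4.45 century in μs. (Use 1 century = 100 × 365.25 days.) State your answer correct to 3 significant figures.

1.40 × 10^16 μs

1 century = 3.15576 × 10^15 microseconds.
4.45 × 3.15576 × 10^15 ≈ 1.40 × 10^16 μs.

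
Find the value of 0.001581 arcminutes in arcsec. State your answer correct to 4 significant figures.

0.09486 arcsec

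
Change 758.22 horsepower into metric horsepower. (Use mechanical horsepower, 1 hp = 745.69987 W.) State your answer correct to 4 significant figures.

1 hp = 1.01387 PS.
Then 758.22 × 1.01387 ≈ 768.7 PS.

768.7 metric horsepower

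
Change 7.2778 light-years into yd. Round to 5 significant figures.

7.5299e+16 yards

1 light-year = 1.03464e+16 yards.
Then 7.2778 × 1.03464e+16 ≈ 7.5299e+16 yd.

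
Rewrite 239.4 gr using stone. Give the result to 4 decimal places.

0.0024 st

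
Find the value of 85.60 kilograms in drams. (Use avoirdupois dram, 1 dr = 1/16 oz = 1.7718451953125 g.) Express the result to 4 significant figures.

48310 drams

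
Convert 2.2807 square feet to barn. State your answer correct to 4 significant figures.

2.119e+27 barn

1 ft² = 9.29030e+26 barn.
Then 2.2807 × 9.29030e+26 ≈ 2.119e+27 barn.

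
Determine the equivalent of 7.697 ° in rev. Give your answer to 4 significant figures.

0.02138 rev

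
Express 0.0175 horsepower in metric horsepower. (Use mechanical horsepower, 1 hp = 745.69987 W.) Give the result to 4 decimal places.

0.0177 PS

1 hp = 1.01387 PS.
Then 0.0175 × 1.01387 ≈ 0.0177 PS.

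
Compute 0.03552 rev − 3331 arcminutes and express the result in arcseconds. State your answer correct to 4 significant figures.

0.03552 rev = 46033.9 arcsec and 3331 arcmin = 199860 arcsec.
46033.9 − 199860 ≈ -153800 arcsec.

-153800 arcseconds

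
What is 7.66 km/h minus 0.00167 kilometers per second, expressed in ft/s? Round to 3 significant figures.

7.66 km/h = 6.98090 ft/s and 0.00167 km/s = 5.47900 ft/s.
6.98090 − 5.47900 ≈ 1.50 ft/s.

1.50 feet per second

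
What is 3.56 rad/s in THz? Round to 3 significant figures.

5.67 × 10^-13 THz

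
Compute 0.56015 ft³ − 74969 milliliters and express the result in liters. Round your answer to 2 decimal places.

-59.11 L

0.56015 ft³ = 15.8617 L and 74969 mL = 74.9690 L.
15.8617 − 74.9690 ≈ -59.11 L.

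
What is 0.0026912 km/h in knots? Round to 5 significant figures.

1 km/h = 0.539957 kn.
Then 0.0026912 × 0.539957 ≈ 0.0014531 kn.

0.0014531 knots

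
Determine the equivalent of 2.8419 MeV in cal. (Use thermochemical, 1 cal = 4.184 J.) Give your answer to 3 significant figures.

1 MeV = 3.82929 × 10^-14 calories.
2.8419 × 3.82929 × 10^-14 ≈ 1.09 × 10^-13 cal.

1.09 × 10^-13 calories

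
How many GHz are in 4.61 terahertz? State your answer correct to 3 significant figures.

1 THz = 1000.00 GHz.
4.61 × 1000.00 ≈ 4610 GHz.

4610 GHz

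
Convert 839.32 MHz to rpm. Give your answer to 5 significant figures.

5.0359e+10 rpm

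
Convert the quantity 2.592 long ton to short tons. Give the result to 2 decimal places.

1 long ton = 1.12000 short ton.
Then 2.592 × 1.12000 ≈ 2.90 short ton.

2.90 short ton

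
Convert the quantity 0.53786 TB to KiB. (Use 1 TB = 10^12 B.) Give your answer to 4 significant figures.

5.253 × 10^8 kibibytes

1 TB = 9.765625 × 10^8 kibibytes.
So 0.53786 × 9.765625 × 10^8 ≈ 5.253 × 10^8 KiB.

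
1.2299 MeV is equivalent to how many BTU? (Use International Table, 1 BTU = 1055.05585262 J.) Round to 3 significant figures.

1 megaelectronvolt = 1.51857e-16 BTU.
1.2299 × 1.51857e-16 ≈ 1.87e-16 BTU.

1.87e-16 BTU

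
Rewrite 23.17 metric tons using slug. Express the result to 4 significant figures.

1588 slug

1 t = 68.5218 slug.
So 23.17 × 68.5218 ≈ 1588 slug.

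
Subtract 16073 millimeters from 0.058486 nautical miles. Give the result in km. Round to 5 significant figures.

0.058486 nmi = 0.108316 km and 16073 mm = 0.0160730 km.
0.108316 − 0.0160730 ≈ 0.092243 km.

0.092243 kilometers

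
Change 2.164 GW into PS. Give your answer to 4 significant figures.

2.942e+6 PS

1 gigawatt = 1.35962e+6 metric horsepower.
Then 2.164 × 1.35962e+6 ≈ 2.942e+6 PS.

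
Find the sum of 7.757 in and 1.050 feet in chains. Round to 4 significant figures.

0.02570 chains

7.757 in = 0.00979419 chain and 1.050 ft = 0.0159091 chain.
0.00979419 + 0.0159091 ≈ 0.02570 chain.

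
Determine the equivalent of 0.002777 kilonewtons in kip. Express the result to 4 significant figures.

0.0006243 kip

1 kilonewton = 0.224809 kips.
Thus 0.002777 × 0.224809 ≈ 0.0006243 kip.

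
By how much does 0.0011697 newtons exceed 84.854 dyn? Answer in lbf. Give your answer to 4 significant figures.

0.0011697 N = 0.000262959 lbf and 84.854 dyn = 0.000190759 lbf.
0.000262959 − 0.000190759 ≈ 7.220 × 10^-5 lbf.

7.220 × 10^-5 lbf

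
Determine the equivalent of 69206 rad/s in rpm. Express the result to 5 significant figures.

1 rad/s = 9.54930 revolutions per minute.
69206 × 9.54930 ≈ 660870 rpm.

660870 rpm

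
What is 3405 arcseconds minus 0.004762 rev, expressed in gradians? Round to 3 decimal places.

-0.854 grad

3405 arcsec = 1.05093 grad and 0.004762 rev = 1.90480 grad.
1.05093 − 1.90480 ≈ -0.854 grad.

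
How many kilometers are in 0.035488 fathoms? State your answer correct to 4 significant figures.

1 fathom = 0.00182880 km.
Thus 0.035488 × 0.00182880 ≈ 6.490e-5 km.

6.490e-5 kilometers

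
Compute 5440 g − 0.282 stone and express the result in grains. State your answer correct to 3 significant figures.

5440 g = 83952.0 gr and 0.282 st = 27636.0 gr.
83952.0 − 27636.0 ≈ 56300 gr.

56300 gr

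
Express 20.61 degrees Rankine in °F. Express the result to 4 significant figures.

°R = °F + 459.67.
Applying the formula gives -439.1 °F.

-439.1 degrees Fahrenheit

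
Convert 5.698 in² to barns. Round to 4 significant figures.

1 in² = 6.45160e+24 barns.
So 5.698 × 6.45160e+24 ≈ 3.676e+25 barn.

3.676e+25 barn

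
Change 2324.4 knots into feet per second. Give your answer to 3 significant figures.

3920 feet per second

1 kn = 1.68781 feet per second.
So 2324.4 × 1.68781 ≈ 3920 ft/s.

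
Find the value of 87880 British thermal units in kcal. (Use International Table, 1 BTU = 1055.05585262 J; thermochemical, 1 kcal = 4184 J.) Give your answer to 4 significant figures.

22160 kilocalories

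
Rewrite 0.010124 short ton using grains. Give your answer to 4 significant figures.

141700 grains

1 short ton = 1.40000 × 10^7 grains.
Then 0.010124 × 1.40000 × 10^7 ≈ 141700 gr.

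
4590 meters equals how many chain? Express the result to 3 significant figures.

228 chains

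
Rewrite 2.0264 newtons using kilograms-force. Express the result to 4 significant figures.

1 N = 0.101972 kgf.
So 2.0264 × 0.101972 ≈ 0.2066 kgf.

0.2066 kgf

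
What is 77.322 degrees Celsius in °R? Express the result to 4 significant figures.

°R = (°C + 273.15) × 9/5.
Applying the formula gives 630.8 °R.

630.8 °R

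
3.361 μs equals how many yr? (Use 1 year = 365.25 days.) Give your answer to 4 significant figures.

1 μs = 3.16881e-14 years.
Thus 3.361 × 3.16881e-14 ≈ 1.065e-13 yr.

1.065e-13 yr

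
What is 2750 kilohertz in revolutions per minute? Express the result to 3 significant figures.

1.65 × 10^8 rpm

1 kilohertz = 60000.0 revolutions per minute.
Then 2750 × 60000.0 ≈ 1.65 × 10^8 rpm.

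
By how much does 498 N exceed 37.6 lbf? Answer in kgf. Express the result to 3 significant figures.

33.7 kilograms-force

498 N = 50.7819 kgf and 37.6 lbf = 17.0551 kgf.
50.7819 − 17.0551 ≈ 33.7 kgf.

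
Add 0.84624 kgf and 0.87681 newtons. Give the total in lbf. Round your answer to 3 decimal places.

2.063 lbf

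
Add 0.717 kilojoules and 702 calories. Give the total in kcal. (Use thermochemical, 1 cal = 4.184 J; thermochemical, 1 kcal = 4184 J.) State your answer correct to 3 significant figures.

0.717 kJ = 0.171367 kcal and 702 cal = 0.702000 kcal.
0.171367 + 0.702000 ≈ 0.873 kcal.

0.873 kilocalories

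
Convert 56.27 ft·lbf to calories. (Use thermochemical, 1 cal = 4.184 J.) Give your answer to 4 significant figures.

1 foot-pound = 0.324048 calories.
56.27 × 0.324048 ≈ 18.23 cal.

18.23 cal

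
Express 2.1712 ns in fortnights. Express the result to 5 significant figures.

1.7950e-15 fortnight

1 ns = 8.26720e-16 fortnight.
Thus 2.1712 × 8.26720e-16 ≈ 1.7950e-15 fortnight.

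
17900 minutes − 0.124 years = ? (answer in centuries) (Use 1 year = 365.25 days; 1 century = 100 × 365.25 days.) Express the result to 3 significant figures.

17900 min = 0.000340330 century and 0.124 yr = 0.00124000 century.
0.000340330 − 0.00124000 ≈ -0.000900 century.

-0.000900 century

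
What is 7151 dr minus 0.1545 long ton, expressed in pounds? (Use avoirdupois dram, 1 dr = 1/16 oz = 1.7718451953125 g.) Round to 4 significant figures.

-318.1 pounds

7151 dr = 27.9336 lb and 0.1545 long ton = 346.080 lb.
27.9336 − 346.080 ≈ -318.1 lb.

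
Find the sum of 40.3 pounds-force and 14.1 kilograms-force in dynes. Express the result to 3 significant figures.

40.3 lbf = 1.79263 × 10^7 dyn and 14.1 kgf = 1.38274 × 10^7 dyn.
1.79263 × 10^7 + 1.38274 × 10^7 ≈ 3.18 × 10^7 dyn.

3.18 × 10^7 dyn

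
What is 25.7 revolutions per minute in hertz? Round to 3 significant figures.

1 revolution per minute = 0.0166667 Hz.
25.7 × 0.0166667 ≈ 0.428 Hz.

0.428 Hz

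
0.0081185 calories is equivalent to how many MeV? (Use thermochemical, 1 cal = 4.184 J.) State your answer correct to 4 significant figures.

1 cal = 2.61145 × 10^13 MeV.
Thus 0.0081185 × 2.61145 × 10^13 ≈ 2.120 × 10^11 MeV.

2.120 × 10^11 MeV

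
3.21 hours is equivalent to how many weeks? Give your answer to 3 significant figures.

0.0191 wk

1 h = 0.00595238 wk.
So 3.21 × 0.00595238 ≈ 0.0191 wk.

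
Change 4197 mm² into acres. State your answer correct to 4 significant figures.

1 mm² = 2.47105 × 10^-10 acres.
So 4197 × 2.47105 × 10^-10 ≈ 1.037 × 10^-6 acre.

1.037 × 10^-6 acres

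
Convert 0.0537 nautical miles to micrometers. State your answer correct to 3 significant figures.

9.95 × 10^7 μm

1 nmi = 1.85200 × 10^9 micrometers.
0.0537 × 1.85200 × 10^9 ≈ 9.95 × 10^7 μm.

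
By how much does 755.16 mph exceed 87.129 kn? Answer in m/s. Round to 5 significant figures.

755.16 mph = 337.587 m/s and 87.129 kn = 44.8230 m/s.
337.587 − 44.8230 ≈ 292.76 m/s.

292.76 m/s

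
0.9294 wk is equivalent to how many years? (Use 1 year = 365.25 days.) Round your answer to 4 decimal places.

0.0178 yr

1 week = 0.0191650 years.
0.9294 × 0.0191650 ≈ 0.0178 yr.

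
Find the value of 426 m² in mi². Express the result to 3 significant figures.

1 m² = 3.86102e-7 mi².
So 426 × 3.86102e-7 ≈ 0.000164 mi².

0.000164 mi²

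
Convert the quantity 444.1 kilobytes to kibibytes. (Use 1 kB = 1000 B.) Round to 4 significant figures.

1 kB = 0.9765625 KiB.
Then 444.1 × 0.9765625 ≈ 433.7 KiB.

433.7 kibibytes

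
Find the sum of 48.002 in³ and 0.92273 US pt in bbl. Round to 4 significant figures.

48.002 in³ = 0.00494764 bbl and 0.92273 US pt = 0.00274622 bbl.
0.00494764 + 0.00274622 ≈ 0.007694 bbl.

0.007694 bbl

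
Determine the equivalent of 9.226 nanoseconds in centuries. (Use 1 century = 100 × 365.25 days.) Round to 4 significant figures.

1 nanosecond = 3.16881e-19 centuries.
Then 9.226 × 3.16881e-19 ≈ 2.924e-18 century.

2.924e-18 century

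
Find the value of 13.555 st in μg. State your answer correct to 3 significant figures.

8.61 × 10^10 micrograms

1 stone = 6.35029 × 10^9 μg.
So 13.555 × 6.35029 × 10^9 ≈ 8.61 × 10^10 μg.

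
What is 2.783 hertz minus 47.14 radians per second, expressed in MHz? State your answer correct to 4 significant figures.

2.783 Hz = 2.78300e-6 MHz and 47.14 rad/s = 7.50256e-6 MHz.
2.78300e-6 − 7.50256e-6 ≈ -4.720e-6 MHz.

-4.720e-6 MHz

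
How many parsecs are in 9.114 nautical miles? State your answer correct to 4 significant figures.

1 nautical mile = 6.00192 × 10^-14 parsecs.
Then 9.114 × 6.00192 × 10^-14 ≈ 5.470 × 10^-13 pc.

5.470 × 10^-13 pc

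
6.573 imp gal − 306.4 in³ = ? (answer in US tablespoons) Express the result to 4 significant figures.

1681 US tablespoons

6.573 imp gal = 2020.82 US tbsp and 306.4 in³ = 339.560 US tbsp.
2020.82 − 339.560 ≈ 1681 US tbsp.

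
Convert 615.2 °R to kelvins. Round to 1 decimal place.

°R = K × 9/5.
Applying the formula gives 341.8 K.

341.8 K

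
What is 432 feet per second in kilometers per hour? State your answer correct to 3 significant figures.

474 km/h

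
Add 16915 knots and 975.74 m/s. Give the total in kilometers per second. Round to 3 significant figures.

9.68 kilometers per second

16915 kn = 8.70183 km/s and 975.74 m/s = 0.975740 km/s.
8.70183 + 0.975740 ≈ 9.68 km/s.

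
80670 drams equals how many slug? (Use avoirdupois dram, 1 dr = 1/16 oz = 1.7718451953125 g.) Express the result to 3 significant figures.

1 dram = 0.000121410 slug.
Then 80670 × 0.000121410 ≈ 9.79 slug.

9.79 slug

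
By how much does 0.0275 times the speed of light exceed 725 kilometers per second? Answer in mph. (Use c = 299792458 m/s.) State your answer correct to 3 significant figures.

1.68e+7 mph

0.0275 c = 1.84420e+7 mph and 725 km/s = 1.62178e+6 mph.
1.84420e+7 − 1.62178e+6 ≈ 1.68e+7 mph.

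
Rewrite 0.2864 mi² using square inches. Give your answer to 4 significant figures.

1.150 × 10^9 square inches

1 mi² = 4.01449 × 10^9 square inches.
So 0.2864 × 4.01449 × 10^9 ≈ 1.150 × 10^9 in².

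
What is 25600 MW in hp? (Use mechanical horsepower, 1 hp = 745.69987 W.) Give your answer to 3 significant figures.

3.43e+7 horsepower

1 MW = 1341.02 hp.
So 25600 × 1341.02 ≈ 3.43e+7 hp.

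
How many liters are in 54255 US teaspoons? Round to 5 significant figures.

1 US teaspoon = 0.00492892 liters.
Thus 54255 × 0.00492892 ≈ 267.42 L.

267.42 liters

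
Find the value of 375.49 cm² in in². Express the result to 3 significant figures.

1 cm² = 0.155000 in².
Then 375.49 × 0.155000 ≈ 58.2 in².

58.2 square inches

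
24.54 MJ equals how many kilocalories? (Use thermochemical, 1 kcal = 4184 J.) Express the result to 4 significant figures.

1 megajoule = 239.006 kcal.
24.54 × 239.006 ≈ 5865 kcal.

5865 kcal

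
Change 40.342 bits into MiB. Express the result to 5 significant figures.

1 bit = 1.19209e-7 mebibytes.
Then 40.342 × 1.19209e-7 ≈ 4.8091e-6 MiB.

4.8091e-6 MiB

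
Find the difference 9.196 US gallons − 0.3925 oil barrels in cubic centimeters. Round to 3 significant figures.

-27600 cubic centimeters

9.196 US gal = 34810.6 cm³ and 0.3925 bbl = 62402.5 cm³.
34810.6 − 62402.5 ≈ -27600 cm³.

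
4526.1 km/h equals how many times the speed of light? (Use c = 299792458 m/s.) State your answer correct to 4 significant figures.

1 km/h = 9.26567 × 10^-10 times the speed of light.
Thus 4526.1 × 9.26567 × 10^-10 ≈ 4.194 × 10^-6 c.

4.194 × 10^-6 times the speed of light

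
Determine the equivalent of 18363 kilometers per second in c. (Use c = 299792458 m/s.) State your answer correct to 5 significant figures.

1 kilometer per second = 3.33564 × 10^-6 c.
18363 × 3.33564 × 10^-6 ≈ 0.061252 c.

0.061252 c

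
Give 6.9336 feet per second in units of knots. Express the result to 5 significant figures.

4.1080 kn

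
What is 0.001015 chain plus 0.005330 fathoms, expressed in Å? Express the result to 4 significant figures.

3.017e+8 Å

0.001015 chain = 2.04186e+8 Å and 0.005330 fathom = 9.74750e+7 Å.
2.04186e+8 + 9.74750e+7 ≈ 3.017e+8 Å.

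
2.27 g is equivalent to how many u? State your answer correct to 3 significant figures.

1 gram = 6.02214e+23 u.
Then 2.27 × 6.02214e+23 ≈ 1.37e+24 u.

1.37e+24 atomic mass units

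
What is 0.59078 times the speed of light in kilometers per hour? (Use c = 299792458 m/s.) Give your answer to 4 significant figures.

6.376e+8 km/h

1 c = 1.07925e+9 km/h.
Then 0.59078 × 1.07925e+9 ≈ 6.376e+8 km/h.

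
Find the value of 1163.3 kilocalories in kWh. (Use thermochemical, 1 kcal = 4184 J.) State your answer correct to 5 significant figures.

1 kcal = 0.00116222 kWh.
Then 1163.3 × 0.00116222 ≈ 1.3520 kWh.

1.3520 kWh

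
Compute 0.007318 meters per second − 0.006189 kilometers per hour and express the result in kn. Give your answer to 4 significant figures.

0.01088 kn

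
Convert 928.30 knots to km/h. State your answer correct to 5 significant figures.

1 knot = 1.85200 km/h.
Then 928.30 × 1.85200 ≈ 1719.2 km/h.

1719.2 km/h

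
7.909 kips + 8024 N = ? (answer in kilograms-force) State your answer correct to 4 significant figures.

7.909 kip = 3587.46 kgf and 8024 N = 818.220 kgf.
3587.46 + 818.220 ≈ 4406 kgf.

4406 kgf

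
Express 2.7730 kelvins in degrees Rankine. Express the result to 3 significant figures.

°R = K × 9/5.
Applying the formula gives 4.99 °R.

4.99 °R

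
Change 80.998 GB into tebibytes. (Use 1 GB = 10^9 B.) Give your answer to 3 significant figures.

0.0737 TiB

1 gigabyte = 0.000909495 tebibytes.
So 80.998 × 0.000909495 ≈ 0.0737 TiB.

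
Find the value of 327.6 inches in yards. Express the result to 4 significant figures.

1 in = 0.0277778 yd.
327.6 × 0.0277778 ≈ 9.100 yd.

9.100 yd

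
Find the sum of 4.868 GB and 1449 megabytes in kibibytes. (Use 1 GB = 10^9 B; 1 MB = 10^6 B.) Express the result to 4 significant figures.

6.169e+6 kibibytes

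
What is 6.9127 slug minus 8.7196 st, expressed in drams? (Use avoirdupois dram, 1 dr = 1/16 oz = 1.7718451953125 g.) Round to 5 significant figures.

25686 dr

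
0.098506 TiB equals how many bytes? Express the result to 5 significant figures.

1.0831e+11 bytes

1 TiB = 1.09951e+12 bytes.
Thus 0.098506 × 1.09951e+12 ≈ 1.0831e+11 B.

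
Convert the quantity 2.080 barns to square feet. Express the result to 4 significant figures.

1 barn = 1.07639 × 10^-27 square feet.
Thus 2.080 × 1.07639 × 10^-27 ≈ 2.239 × 10^-27 ft².

2.239 × 10^-27 square feet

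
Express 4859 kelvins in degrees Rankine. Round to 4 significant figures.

°R = K × 9/5.
Applying the formula gives 8746 °R.

8746 °R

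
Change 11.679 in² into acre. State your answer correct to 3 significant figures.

1 square inch = 1.59423e-7 acres.
So 11.679 × 1.59423e-7 ≈ 1.86e-6 acre.

1.86e-6 acre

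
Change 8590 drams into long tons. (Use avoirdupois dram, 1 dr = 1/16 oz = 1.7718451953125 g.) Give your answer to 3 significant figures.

0.0150 long ton

1 dram = 1.74386 × 10^-6 long ton.
Thus 8590 × 1.74386 × 10^-6 ≈ 0.0150 long ton.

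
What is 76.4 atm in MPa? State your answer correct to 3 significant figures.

1 atm = 0.101325 MPa.
76.4 × 0.101325 ≈ 7.74 MPa.

7.74 megapascals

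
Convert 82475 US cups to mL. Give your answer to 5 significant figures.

1.9513 × 10^7 mL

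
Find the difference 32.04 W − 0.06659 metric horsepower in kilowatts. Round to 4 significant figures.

-0.01694 kW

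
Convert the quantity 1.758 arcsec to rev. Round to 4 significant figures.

1 arcsecond = 7.71605 × 10^-7 rev.
So 1.758 × 7.71605 × 10^-7 ≈ 1.356 × 10^-6 rev.

1.356 × 10^-6 revolutions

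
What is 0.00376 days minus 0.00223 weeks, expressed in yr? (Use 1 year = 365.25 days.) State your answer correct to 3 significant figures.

-3.24e-5 years

0.00376 d = 1.02943e-5 yr and 0.00223 wk = 4.27379e-5 yr.
1.02943e-5 − 4.27379e-5 ≈ -3.24e-5 yr.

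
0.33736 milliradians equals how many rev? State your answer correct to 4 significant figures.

5.369 × 10^-5 rev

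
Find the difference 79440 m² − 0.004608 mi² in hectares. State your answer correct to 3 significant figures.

6.75 ha

79440 m² = 7.94400 ha and 0.004608 mi² = 1.19347 ha.
7.94400 − 1.19347 ≈ 6.75 ha.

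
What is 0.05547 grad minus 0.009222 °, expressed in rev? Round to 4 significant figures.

0.05547 grad = 0.000138675 rev and 0.009222 ° = 2.56167 × 10^-5 rev.
0.000138675 − 2.56167 × 10^-5 ≈ 0.0001131 rev.

0.0001131 revolutions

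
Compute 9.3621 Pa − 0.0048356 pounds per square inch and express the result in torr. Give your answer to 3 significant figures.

9.3621 Pa = 0.0702215 torr and 0.0048356 psi = 0.250073 torr.
0.0702215 − 0.250073 ≈ -0.180 torr.

-0.180 torr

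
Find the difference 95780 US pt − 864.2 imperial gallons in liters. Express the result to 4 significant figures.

41390 L

95780 US pt = 45320.8 L and 864.2 imp gal = 3928.73 L.
45320.8 − 3928.73 ≈ 41390 L.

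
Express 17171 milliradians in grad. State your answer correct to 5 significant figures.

1093.1 grad

1 mrad = 0.0636620 grad.
Then 17171 × 0.0636620 ≈ 1093.1 grad.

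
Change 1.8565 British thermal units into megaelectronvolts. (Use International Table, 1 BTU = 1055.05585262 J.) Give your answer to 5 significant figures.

1 BTU = 6.58514 × 10^15 MeV.
1.8565 × 6.58514 × 10^15 ≈ 1.2225 × 10^16 MeV.

1.2225 × 10^16 megaelectronvolts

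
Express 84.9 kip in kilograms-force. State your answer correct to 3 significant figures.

38500 kgf

1 kip = 453.592 kilograms-force.
Thus 84.9 × 453.592 ≈ 38500 kgf.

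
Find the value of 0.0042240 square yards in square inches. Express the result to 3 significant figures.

5.47 square inches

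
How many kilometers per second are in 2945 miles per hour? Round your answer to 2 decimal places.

1.32 km/s

1 mile per hour = 0.000447040 km/s.
2945 × 0.000447040 ≈ 1.32 km/s.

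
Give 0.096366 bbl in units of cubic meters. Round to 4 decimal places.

1 oil barrel = 0.158987 cubic meters.
Thus 0.096366 × 0.158987 ≈ 0.0153 m³.

0.0153 m³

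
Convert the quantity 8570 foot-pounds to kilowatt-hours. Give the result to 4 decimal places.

1 ft·lbf = 3.76616 × 10^-7 kWh.
Then 8570 × 3.76616 × 10^-7 ≈ 0.0032 kWh.

0.0032 kWh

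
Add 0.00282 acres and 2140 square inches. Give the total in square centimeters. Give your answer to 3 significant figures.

128000 cm²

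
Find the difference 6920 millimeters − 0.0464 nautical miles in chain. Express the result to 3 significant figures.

6920 mm = 0.343991 chain and 0.0464 nmi = 4.27169 chain.
0.343991 − 4.27169 ≈ -3.93 chain.

-3.93 chains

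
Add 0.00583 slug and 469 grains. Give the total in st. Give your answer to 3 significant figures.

0.0182 stone

0.00583 slug = 0.0133982 st and 469 gr = 0.00478571 st.
0.0133982 + 0.00478571 ≈ 0.0182 st.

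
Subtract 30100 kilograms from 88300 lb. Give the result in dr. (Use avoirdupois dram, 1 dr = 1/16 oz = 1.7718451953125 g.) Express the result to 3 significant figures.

5.62e+6 drams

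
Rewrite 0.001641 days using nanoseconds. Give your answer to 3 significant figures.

1.42e+11 ns

1 day = 8.64000e+13 ns.
Then 0.001641 × 8.64000e+13 ≈ 1.42e+11 ns.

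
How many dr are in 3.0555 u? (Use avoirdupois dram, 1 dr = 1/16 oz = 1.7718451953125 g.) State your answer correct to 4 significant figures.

2.864 × 10^-24 dr

1 atomic mass unit = 9.37181 × 10^-25 dr.
Then 3.0555 × 9.37181 × 10^-25 ≈ 2.864 × 10^-24 dr.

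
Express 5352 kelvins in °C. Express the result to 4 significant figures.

5079 °C

K = °C + 273.15.
Applying the formula gives 5079 °C.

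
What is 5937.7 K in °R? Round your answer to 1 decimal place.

°R = K × 9/5.
Applying the formula gives 10687.9 °R.

10687.9 °R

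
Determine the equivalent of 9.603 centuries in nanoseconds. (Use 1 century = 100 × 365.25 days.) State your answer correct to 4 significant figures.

3.030e+19 nanoseconds

1 century = 3.15576e+18 ns.
Then 9.603 × 3.15576e+18 ≈ 3.030e+19 ns.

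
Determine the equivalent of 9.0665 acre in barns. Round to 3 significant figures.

3.67 × 10^32 barns

1 acre = 4.04686 × 10^31 barns.
9.0665 × 4.04686 × 10^31 ≈ 3.67 × 10^32 barn.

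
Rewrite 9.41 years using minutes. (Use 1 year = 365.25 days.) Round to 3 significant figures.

1 year = 525960 min.
9.41 × 525960 ≈ 4.95e+6 min.

4.95e+6 min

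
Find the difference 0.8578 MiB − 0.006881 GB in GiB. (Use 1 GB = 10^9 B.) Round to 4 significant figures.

0.8578 MiB = 0.000837695 GiB and 0.006881 GB = 0.00640843 GiB.
0.000837695 − 0.00640843 ≈ -0.005571 GiB.

-0.005571 GiB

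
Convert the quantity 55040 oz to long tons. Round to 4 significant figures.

1.536 long tons

1 oz = 2.79018e-5 long tons.
55040 × 2.79018e-5 ≈ 1.536 long ton.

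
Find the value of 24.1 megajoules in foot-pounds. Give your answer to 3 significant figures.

1.78e+7 foot-pounds

1 MJ = 737562 foot-pounds.
Then 24.1 × 737562 ≈ 1.78e+7 ft·lbf.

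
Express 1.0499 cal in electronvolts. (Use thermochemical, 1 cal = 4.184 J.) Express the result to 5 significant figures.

2.7418e+19 electronvolts

1 calorie = 2.61145e+19 electronvolts.
1.0499 × 2.61145e+19 ≈ 2.7418e+19 eV.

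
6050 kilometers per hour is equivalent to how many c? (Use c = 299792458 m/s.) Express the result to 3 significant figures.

5.61 × 10^-6 c

1 km/h = 9.26567 × 10^-10 c.
Then 6050 × 9.26567 × 10^-10 ≈ 5.61 × 10^-6 c.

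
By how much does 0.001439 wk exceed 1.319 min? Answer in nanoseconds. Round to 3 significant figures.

0.001439 wk = 8.70307 × 10^11 ns and 1.319 min = 7.91400 × 10^10 ns.
8.70307 × 10^11 − 7.91400 × 10^10 ≈ 7.91 × 10^11 ns.

7.91 × 10^11 ns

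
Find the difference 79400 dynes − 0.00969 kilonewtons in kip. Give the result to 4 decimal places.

-0.0020 kips

79400 dyn = 0.000178498 kip and 0.00969 kN = 0.00217840 kip.
0.000178498 − 0.00217840 ≈ -0.0020 kip.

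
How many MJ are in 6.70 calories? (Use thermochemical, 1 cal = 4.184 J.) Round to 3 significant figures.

1 calorie = 4.18400e-6 megajoules.
Then 6.70 × 4.18400e-6 ≈ 2.80e-5 MJ.

2.80e-5 megajoules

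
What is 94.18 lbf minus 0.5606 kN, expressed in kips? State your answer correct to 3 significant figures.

-0.0318 kip

94.18 lbf = 0.0941800 kip and 0.5606 kN = 0.126028 kip.
0.0941800 − 0.126028 ≈ -0.0318 kip.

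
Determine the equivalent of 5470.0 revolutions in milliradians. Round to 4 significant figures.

3.437 × 10^7 milliradians

1 revolution = 6283.19 milliradians.
Then 5470.0 × 6283.19 ≈ 3.437 × 10^7 mrad.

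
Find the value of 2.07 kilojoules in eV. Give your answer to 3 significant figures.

1 kJ = 6.24151 × 10^21 eV.
So 2.07 × 6.24151 × 10^21 ≈ 1.29 × 10^22 eV.

1.29 × 10^22 eV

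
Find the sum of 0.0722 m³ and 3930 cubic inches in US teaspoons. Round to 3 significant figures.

0.0722 m³ = 14648.2 US tsp and 3930 in³ = 13066.0 US tsp.
14648.2 + 13066.0 ≈ 27700 US tsp.

27700 US tsp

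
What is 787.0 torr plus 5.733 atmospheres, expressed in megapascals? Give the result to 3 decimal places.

0.686 megapascals

787.0 torr = 0.104925 MPa and 5.733 atm = 0.580896 MPa.
0.104925 + 0.580896 ≈ 0.686 MPa.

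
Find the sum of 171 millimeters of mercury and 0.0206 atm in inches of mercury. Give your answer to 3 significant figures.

7.35 inHg

171 mmHg = 6.73228 inHg and 0.0206 atm = 0.616378 inHg.
6.73228 + 0.616378 ≈ 7.35 inHg.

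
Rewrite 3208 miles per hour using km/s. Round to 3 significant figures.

1.43 km/s

1 mph = 0.000447040 km/s.
Then 3208 × 0.000447040 ≈ 1.43 km/s.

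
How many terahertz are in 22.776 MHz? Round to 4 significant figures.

2.278e-5 THz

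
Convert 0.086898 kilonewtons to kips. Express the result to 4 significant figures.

0.01954 kips

1 kN = 0.224809 kip.
Then 0.086898 × 0.224809 ≈ 0.01954 kip.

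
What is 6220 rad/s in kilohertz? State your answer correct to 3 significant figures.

1 rad/s = 0.000159155 kilohertz.
So 6220 × 0.000159155 ≈ 0.990 kHz.

0.990 kHz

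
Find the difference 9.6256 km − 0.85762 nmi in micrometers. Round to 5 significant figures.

9.6256 km = 9.62560 × 10^9 μm and 0.85762 nmi = 1.58831 × 10^9 μm.
9.62560 × 10^9 − 1.58831 × 10^9 ≈ 8.0373 × 10^9 μm.

8.0373 × 10^9 μm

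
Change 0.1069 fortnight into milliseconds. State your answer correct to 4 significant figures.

1.293e+8 ms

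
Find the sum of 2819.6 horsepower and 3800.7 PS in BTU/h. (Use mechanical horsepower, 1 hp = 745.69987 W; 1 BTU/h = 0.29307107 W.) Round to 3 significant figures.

2819.6 hp = 7.17428e+6 BTU/h and 3800.7 PS = 9.53834e+6 BTU/h.
7.17428e+6 + 9.53834e+6 ≈ 1.67e+7 BTU/h.

1.67e+7 BTU/h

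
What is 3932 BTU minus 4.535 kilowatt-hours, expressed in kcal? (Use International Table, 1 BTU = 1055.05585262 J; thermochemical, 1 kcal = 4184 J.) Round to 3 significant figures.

-2910 kilocalories

3932 BTU = 991.510 kcal and 4.535 kWh = 3902.01 kcal.
991.510 − 3902.01 ≈ -2910 kcal.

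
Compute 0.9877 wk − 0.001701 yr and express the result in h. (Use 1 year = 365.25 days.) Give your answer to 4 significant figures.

0.9877 wk = 165.934 h and 0.001701 yr = 14.9110 h.
165.934 − 14.9110 ≈ 151.0 h.

151.0 h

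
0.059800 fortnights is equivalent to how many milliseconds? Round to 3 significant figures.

7.23 × 10^7 milliseconds

1 fortnight = 1.20960 × 10^9 ms.
Then 0.059800 × 1.20960 × 10^9 ≈ 7.23 × 10^7 ms.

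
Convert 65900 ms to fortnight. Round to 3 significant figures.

1 ms = 8.26720 × 10^-10 fortnight.
65900 × 8.26720 × 10^-10 ≈ 5.45 × 10^-5 fortnight.

5.45 × 10^-5 fortnights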